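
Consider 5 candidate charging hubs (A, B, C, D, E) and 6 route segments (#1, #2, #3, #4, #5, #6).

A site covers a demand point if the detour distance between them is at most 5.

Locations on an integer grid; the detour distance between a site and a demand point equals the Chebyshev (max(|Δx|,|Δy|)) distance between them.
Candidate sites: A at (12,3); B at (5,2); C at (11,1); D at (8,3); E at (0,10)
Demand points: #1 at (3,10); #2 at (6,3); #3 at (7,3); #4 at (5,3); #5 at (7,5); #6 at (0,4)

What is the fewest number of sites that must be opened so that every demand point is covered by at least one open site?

Coverage sets (demand points within 5 of each site):
  A: {#3, #5}
  B: {#2, #3, #4, #5, #6}
  C: {#2, #3, #5}
  D: {#2, #3, #4, #5}
  E: {#1}
No single site covers all 6 demand points.
But {B, E} covers everything, so the minimum is 2.

2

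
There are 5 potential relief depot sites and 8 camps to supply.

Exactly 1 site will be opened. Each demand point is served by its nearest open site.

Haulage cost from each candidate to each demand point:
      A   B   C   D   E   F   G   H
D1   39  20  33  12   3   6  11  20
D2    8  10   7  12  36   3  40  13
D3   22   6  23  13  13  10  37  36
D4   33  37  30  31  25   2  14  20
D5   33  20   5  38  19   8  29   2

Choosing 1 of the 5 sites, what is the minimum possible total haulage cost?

Open {D2}.
  A→D2 8, B→D2 10, C→D2 7, D→D2 12, E→D2 36, F→D2 3, G→D2 40, H→D2 13  ⇒ total 129.
Compare {D1}: total 144.
Compare {D5}: total 154.
No size-1 selection does better; minimum is 129.

129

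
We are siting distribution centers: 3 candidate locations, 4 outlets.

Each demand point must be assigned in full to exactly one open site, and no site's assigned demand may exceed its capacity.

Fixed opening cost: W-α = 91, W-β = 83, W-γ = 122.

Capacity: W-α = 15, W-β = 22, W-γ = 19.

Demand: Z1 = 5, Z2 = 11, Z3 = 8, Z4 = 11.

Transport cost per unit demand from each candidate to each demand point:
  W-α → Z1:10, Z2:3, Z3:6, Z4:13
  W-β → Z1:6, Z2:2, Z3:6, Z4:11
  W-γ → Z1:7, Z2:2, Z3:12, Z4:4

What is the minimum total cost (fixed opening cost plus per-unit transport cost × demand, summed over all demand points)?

Open {W-β, W-γ}; cheapest assignment that respects the capacities:
  W-β (cap 22, load 19): Z2, Z3 — cost 11×2 + 8×6 = 70
  W-γ (cap 19, load 16): Z1, Z4 — cost 5×7 + 11×4 = 79
  Shipping 149, fixed 205 → total 354.
  Any other capacity-feasible assignment to {W-β, W-γ} ships for at least 149.
Compare {W-α, W-β}: its best feasible assignment gives total 415.
Compare {W-α, W-β, W-γ}: its best feasible assignment gives total 440.
Every other set of open sites that can feasibly serve all demand totals ≥ 415 even under its best assignment. Minimum: 354.

354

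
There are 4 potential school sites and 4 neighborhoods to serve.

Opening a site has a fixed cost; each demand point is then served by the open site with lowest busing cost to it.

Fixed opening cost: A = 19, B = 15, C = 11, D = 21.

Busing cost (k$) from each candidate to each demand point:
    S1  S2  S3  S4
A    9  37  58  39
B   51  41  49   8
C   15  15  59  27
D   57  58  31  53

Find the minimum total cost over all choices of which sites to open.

113

Open {B, C}: assign each demand point to its cheapest open site.
  S1→C 15, S2→C 15, S3→B 49, S4→B 8
  busing cost 87, fixed 26 → total 113.
Compare {B, C, D}: busing cost 69 + fixed 47 = 116.
Compare {C, D}: busing cost 88 + fixed 32 = 120.
Compare {A, B, C}: busing cost 81 + fixed 45 = 126.
All other subsets cost ≥ 116. Minimum total cost: 113.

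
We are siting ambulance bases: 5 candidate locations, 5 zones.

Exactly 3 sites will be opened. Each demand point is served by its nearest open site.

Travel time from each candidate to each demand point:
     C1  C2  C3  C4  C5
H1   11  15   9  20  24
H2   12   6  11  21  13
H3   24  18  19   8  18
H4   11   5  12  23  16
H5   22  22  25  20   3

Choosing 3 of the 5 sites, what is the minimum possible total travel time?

Open {H3, H4, H5}.
  C1→H4 11, C2→H4 5, C3→H4 12, C4→H3 8, C5→H5 3  ⇒ total 39.
Compare {H2, H3, H5}: total 40.
Compare {H1, H3, H5}: total 46.
No size-3 selection does better; minimum is 39.

39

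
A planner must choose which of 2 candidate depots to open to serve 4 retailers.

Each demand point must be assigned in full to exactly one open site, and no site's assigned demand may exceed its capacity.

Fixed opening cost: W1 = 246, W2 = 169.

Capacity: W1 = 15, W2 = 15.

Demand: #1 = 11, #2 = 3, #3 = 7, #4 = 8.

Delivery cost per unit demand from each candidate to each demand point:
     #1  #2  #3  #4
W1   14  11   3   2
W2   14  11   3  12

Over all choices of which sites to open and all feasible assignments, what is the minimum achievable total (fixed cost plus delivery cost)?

639

Open {W1, W2}; cheapest assignment that respects the capacities:
  W1 (cap 15, load 15): #3, #4 — cost 7×3 + 8×2 = 37
  W2 (cap 15, load 14): #1, #2 — cost 11×14 + 3×11 = 187
  Shipping 224, fixed 415 → total 639.
  Any other capacity-feasible assignment to {W1, W2} ships for at least 224.
Total demand is 29 and no other set of sites has combined capacity ≥ 29, so {W1, W2} is the only feasible choice of open sites. Minimum: 639.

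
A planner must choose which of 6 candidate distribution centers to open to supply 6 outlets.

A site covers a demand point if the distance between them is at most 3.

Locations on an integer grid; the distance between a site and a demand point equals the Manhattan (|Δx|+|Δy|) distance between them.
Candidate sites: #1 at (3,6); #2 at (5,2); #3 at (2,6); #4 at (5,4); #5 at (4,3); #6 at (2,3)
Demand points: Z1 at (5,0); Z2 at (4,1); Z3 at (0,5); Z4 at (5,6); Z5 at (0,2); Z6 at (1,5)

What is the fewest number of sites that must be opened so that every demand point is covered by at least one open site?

Coverage sets (demand points within 3 of each site):
  #1: {Z4, Z6}
  #2: {Z1, Z2}
  #3: {Z3, Z4, Z6}
  #4: {Z4}
  #5: {Z2}
  #6: {Z5, Z6}
No 2 sites suffice: every size-2 union leaves at least one demand point uncovered.
But {#2, #3, #6} covers everything, so the minimum is 3.

3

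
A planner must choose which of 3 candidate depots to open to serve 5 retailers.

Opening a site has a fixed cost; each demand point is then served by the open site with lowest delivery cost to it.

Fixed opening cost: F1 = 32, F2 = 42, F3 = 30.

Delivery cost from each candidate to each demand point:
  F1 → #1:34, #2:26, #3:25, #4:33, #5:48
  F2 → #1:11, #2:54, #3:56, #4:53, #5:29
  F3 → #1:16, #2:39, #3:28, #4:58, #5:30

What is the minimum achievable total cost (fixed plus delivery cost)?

Open {F1, F3}: assign each demand point to its cheapest open site.
  #1→F3 16, #2→F1 26, #3→F1 25, #4→F1 33, #5→F3 30
  delivery cost 130, fixed 62 → total 192.
Compare {F1}: delivery cost 166 + fixed 32 = 198.
Compare {F1, F2}: delivery cost 124 + fixed 74 = 198.
Compare {F3}: delivery cost 171 + fixed 30 = 201.
All other subsets cost ≥ 198. Minimum total cost: 192.

192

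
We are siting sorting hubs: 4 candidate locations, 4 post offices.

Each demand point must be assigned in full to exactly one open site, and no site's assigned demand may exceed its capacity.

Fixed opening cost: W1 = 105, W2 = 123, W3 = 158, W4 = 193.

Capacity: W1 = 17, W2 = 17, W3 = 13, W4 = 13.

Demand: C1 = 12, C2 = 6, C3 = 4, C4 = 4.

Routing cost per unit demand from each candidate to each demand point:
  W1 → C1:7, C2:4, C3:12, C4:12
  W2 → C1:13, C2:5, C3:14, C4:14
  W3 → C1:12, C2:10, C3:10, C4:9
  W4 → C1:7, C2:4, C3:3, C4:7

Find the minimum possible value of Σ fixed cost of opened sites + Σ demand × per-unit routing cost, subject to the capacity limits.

446

Open {W1, W2}; cheapest assignment that respects the capacities:
  W1 (cap 17, load 16): C1, C3 — cost 12×7 + 4×12 = 132
  W2 (cap 17, load 10): C2, C4 — cost 6×5 + 4×14 = 86
  Shipping 218, fixed 228 → total 446.
  Any other capacity-feasible assignment to {W1, W2} ships for at least 218.
Compare {W1, W4}: its best feasible assignment gives total 466.
Compare {W1, W3}: its best feasible assignment gives total 491.
Every other set of open sites that can feasibly serve all demand totals ≥ 466 even under its best assignment. Minimum: 446.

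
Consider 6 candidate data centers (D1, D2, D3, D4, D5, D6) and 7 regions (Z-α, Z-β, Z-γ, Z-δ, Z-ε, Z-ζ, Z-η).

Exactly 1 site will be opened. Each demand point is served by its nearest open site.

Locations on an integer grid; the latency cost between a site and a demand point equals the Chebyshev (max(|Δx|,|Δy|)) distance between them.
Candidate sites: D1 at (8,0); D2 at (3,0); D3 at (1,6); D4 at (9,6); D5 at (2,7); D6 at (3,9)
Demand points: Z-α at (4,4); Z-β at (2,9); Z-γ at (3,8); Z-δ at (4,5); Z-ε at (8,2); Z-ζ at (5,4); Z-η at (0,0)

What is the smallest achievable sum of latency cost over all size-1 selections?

Open {D5}.
  Z-α→D5 3, Z-β→D5 2, Z-γ→D5 1, Z-δ→D5 2, Z-ε→D5 6, Z-ζ→D5 3, Z-η→D5 7  ⇒ total 24.
Compare {D3}: total 28.
Compare {D6}: total 32.
No size-1 selection does better; minimum is 24.

24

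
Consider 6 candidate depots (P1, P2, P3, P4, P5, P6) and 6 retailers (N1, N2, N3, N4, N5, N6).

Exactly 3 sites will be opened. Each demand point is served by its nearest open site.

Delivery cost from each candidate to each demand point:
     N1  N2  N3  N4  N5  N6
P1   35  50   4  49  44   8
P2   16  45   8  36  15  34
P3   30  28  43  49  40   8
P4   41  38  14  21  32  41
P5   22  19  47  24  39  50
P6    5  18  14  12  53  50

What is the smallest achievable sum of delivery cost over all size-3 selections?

Open {P1, P2, P6}.
  N1→P6 5, N2→P6 18, N3→P1 4, N4→P6 12, N5→P2 15, N6→P1 8  ⇒ total 62.
Compare {P2, P3, P6}: total 66.
Compare {P1, P4, P6}: total 79.
No size-3 selection does better; minimum is 62.

62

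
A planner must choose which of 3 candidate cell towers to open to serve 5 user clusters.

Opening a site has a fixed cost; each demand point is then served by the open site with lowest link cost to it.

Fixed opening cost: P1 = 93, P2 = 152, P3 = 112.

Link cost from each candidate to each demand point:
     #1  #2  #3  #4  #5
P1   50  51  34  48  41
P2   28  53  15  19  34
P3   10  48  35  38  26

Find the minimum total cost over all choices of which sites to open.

Open {P3}: assign each demand point to its cheapest open site.
  #1→P3 10, #2→P3 48, #3→P3 35, #4→P3 38, #5→P3 26
  link cost 157, fixed 112 → total 269.
Compare {P2}: link cost 149 + fixed 152 = 301.
Compare {P1}: link cost 224 + fixed 93 = 317.
Compare {P1, P3}: link cost 156 + fixed 205 = 361.
All other subsets cost ≥ 301. Minimum total cost: 269.

269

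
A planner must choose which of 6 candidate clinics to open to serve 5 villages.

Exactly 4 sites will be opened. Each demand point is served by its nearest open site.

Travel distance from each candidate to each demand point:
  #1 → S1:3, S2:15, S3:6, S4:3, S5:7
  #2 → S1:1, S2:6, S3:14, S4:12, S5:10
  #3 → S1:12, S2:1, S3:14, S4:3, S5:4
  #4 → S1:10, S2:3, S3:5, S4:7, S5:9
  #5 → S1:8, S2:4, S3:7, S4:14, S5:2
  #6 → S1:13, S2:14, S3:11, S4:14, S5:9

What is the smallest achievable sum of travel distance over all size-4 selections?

Open {#2, #3, #4, #5}.
  S1→#2 1, S2→#3 1, S3→#4 5, S4→#3 3, S5→#5 2  ⇒ total 12.
Compare {#1, #2, #3, #5}: total 13.
Compare {#1, #2, #3, #4}: total 14.
No size-4 selection does better; minimum is 12.

12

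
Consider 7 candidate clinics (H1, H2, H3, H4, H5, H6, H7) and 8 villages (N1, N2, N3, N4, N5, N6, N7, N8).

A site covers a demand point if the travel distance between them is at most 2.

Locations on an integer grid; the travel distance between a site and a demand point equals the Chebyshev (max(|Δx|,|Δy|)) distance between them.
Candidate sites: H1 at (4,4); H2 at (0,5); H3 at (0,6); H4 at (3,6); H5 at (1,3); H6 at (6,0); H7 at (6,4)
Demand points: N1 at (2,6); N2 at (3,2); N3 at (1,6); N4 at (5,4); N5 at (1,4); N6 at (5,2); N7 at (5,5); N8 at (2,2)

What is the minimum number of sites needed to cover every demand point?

2

Coverage sets (demand points within 2 of each site):
  H1: {N1, N2, N4, N6, N7, N8}
  H2: {N1, N3, N5}
  H3: {N1, N3, N5}
  H4: {N1, N3, N4, N5, N7}
  H5: {N2, N5, N8}
  H6: {N6}
  H7: {N4, N6, N7}
No single site covers all 8 demand points.
But {H1, H2} covers everything, so the minimum is 2.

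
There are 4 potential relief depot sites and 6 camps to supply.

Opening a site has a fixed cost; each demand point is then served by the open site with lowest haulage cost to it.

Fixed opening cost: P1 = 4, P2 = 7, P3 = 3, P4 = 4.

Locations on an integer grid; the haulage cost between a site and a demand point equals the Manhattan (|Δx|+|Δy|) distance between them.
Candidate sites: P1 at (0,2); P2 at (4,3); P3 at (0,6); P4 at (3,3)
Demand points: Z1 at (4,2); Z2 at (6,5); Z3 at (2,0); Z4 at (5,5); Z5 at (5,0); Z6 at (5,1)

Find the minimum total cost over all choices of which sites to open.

Open {P2}: assign each demand point to its cheapest open site.
  Z1→P2 1, Z2→P2 4, Z3→P2 5, Z4→P2 3, Z5→P2 4, Z6→P2 3
  haulage cost 20, fixed 7 → total 27.
Compare {P4}: haulage cost 24 + fixed 4 = 28.
Compare {P1, P2}: haulage cost 19 + fixed 11 = 30.
Compare {P2, P3}: haulage cost 20 + fixed 10 = 30.
All other subsets cost ≥ 28. Minimum total cost: 27.

27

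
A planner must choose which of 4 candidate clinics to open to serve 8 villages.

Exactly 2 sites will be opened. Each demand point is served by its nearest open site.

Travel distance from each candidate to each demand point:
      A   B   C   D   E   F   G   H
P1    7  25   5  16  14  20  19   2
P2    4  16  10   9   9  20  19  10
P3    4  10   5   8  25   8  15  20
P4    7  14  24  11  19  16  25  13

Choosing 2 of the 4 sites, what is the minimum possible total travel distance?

Open {P1, P3}.
  A→P3 4, B→P3 10, C→P1 5, D→P3 8, E→P1 14, F→P3 8, G→P3 15, H→P1 2  ⇒ total 66.
Compare {P2, P3}: total 69.
Compare {P3, P4}: total 82.
No size-2 selection does better; minimum is 66.

66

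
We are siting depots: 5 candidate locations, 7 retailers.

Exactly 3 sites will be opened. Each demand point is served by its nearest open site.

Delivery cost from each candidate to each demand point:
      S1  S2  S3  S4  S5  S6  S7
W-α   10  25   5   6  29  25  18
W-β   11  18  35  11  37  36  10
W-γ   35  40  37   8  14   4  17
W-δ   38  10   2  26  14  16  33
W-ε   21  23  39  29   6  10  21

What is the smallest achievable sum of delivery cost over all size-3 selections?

Open {W-β, W-γ, W-δ}.
  S1→W-β 11, S2→W-δ 10, S3→W-δ 2, S4→W-γ 8, S5→W-γ 14, S6→W-γ 4, S7→W-β 10  ⇒ total 59.
Compare {W-β, W-δ, W-ε}: total 60.
Compare {W-α, W-δ, W-ε}: total 62.
No size-3 selection does better; minimum is 59.

59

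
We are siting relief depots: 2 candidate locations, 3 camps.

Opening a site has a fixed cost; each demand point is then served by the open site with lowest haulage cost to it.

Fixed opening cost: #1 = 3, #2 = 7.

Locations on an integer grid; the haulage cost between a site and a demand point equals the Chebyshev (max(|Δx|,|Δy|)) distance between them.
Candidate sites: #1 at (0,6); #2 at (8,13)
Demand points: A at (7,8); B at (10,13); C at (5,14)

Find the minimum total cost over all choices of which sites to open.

Open {#2}: assign each demand point to its cheapest open site.
  A→#2 5, B→#2 2, C→#2 3
  haulage cost 10, fixed 7 → total 17.
Compare {#1, #2}: haulage cost 10 + fixed 10 = 20.
Compare {#1}: haulage cost 25 + fixed 3 = 28.

17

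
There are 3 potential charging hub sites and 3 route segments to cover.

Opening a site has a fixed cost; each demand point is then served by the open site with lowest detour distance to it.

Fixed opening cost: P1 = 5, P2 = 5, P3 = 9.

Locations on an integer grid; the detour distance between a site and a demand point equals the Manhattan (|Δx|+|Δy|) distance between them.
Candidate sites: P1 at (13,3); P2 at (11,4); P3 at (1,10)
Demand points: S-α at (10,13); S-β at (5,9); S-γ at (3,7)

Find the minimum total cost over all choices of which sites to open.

31

Open {P3}: assign each demand point to its cheapest open site.
  S-α→P3 12, S-β→P3 5, S-γ→P3 5
  detour distance 22, fixed 9 → total 31.
Compare {P2, P3}: detour distance 20 + fixed 14 = 34.
Compare {P1, P3}: detour distance 22 + fixed 14 = 36.
Compare {P2}: detour distance 32 + fixed 5 = 37.
All other subsets cost ≥ 34. Minimum total cost: 31.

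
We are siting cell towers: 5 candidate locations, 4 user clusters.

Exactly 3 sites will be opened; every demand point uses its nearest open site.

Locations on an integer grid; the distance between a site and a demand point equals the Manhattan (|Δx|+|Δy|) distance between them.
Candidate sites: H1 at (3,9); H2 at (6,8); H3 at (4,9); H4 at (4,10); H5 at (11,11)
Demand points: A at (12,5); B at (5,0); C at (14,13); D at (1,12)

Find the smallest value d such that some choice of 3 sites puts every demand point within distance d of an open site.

Open {H1, H2, H5}.
  Farthest demand point is B at distance 9 (to H2); all others are ≤ 9.
With {H2, H3, H5} the worst case is 9.
With {H2, H4, H5} the worst case is 9.
No size-3 selection achieves below 9.

9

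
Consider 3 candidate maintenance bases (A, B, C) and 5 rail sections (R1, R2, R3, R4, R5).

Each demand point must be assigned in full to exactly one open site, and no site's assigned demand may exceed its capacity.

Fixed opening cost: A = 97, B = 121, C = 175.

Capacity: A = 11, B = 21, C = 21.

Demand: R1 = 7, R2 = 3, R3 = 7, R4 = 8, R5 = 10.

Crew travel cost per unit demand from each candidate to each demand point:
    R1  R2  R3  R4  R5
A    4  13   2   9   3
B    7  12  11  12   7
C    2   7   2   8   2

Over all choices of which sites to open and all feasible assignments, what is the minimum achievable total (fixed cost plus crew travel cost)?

Open {B, C}; cheapest assignment that respects the capacities:
  B (cap 21, load 15): R1, R4 — cost 7×7 + 8×12 = 145
  C (cap 21, load 20): R2, R3, R5 — cost 3×7 + 7×2 + 10×2 = 55
  Shipping 200, fixed 296 → total 496.
  Any other capacity-feasible assignment to {B, C} ships for at least 200.
Compare {A, B, C}: its best feasible assignment gives total 558.
Every other set of open sites that can feasibly serve all demand totals ≥ 558 even under its best assignment. Minimum: 496.

496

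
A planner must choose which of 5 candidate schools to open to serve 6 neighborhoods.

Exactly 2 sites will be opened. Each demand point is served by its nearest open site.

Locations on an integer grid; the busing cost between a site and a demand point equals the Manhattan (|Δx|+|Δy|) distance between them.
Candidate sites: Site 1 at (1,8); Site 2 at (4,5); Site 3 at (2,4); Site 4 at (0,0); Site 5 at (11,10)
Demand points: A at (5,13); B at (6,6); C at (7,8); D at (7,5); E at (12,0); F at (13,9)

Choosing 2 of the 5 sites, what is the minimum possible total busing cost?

Open {Site 2, Site 5}.
  A→Site 2 9, B→Site 2 3, C→Site 2 6, D→Site 2 3, E→Site 5 11, F→Site 5 3  ⇒ total 35.
Compare {Site 3, Site 5}: total 41.
Compare {Site 1, Site 5}: total 45.
No size-2 selection does better; minimum is 35.

35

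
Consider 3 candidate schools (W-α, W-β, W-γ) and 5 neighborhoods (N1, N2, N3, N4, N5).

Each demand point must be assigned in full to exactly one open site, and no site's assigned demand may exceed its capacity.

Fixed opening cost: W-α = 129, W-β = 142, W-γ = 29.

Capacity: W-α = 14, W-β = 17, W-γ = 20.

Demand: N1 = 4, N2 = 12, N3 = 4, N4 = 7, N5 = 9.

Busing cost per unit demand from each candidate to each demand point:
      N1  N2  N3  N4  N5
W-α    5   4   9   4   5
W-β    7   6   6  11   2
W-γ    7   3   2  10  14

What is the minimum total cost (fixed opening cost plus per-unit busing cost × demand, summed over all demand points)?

Open {W-β, W-γ}; cheapest assignment that respects the capacities:
  W-β (cap 17, load 16): N4, N5 — cost 7×11 + 9×2 = 95
  W-γ (cap 20, load 20): N1, N2, N3 — cost 4×7 + 12×3 + 4×2 = 72
  Shipping 167, fixed 171 → total 338.
  Any other capacity-feasible assignment to {W-β, W-γ} ships for at least 167.
Compare {W-α, W-β, W-γ}: its best feasible assignment gives total 410.
Every other set of open sites that can feasibly serve all demand totals ≥ 410 even under its best assignment. Minimum: 338.

338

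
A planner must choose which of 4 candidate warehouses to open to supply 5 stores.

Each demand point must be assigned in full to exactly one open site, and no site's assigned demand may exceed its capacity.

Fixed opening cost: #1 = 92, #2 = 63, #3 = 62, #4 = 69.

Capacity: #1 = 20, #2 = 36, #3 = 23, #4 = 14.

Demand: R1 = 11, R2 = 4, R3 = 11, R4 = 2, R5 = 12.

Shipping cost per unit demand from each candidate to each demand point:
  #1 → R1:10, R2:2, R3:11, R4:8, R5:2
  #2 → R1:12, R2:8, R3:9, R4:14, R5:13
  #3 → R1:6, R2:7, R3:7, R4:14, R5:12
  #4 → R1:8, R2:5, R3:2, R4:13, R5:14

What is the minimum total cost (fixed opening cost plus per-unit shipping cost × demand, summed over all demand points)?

345

Open {#1, #3}; cheapest assignment that respects the capacities:
  #1 (cap 20, load 18): R2, R4, R5 — cost 4×2 + 2×8 + 12×2 = 48
  #3 (cap 23, load 22): R1, R3 — cost 11×6 + 11×7 = 143
  Shipping 191, fixed 154 → total 345.
  Any other capacity-feasible assignment to {#1, #3} ships for at least 191.
Compare {#1, #3, #4}: its best feasible assignment gives total 359.
Compare {#1, #2, #3}: its best feasible assignment gives total 408.
Every other set of open sites that can feasibly serve all demand totals ≥ 359 even under its best assignment. Minimum: 345.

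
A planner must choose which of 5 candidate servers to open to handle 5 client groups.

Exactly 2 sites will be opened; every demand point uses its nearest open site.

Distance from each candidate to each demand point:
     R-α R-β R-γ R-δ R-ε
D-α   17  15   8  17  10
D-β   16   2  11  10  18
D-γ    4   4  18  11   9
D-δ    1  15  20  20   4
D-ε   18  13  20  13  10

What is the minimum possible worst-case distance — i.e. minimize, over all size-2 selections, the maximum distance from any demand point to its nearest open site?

Open {D-α, D-γ}.
  Farthest demand point is R-δ at distance 11 (to D-γ); all others are ≤ 11.
With {D-β, D-γ} the worst case is 11.
With {D-β, D-δ} the worst case is 11.
No size-2 selection achieves below 11.

11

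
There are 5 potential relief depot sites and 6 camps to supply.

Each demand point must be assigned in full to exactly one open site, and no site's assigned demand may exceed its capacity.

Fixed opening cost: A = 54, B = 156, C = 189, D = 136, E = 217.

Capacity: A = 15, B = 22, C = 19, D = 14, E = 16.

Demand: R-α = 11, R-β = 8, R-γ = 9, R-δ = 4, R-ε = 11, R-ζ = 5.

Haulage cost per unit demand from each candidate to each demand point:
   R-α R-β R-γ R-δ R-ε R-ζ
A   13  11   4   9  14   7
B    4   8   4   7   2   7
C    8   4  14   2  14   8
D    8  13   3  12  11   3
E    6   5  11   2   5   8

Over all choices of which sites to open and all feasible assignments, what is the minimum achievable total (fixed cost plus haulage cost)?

Open {A, B, C}; cheapest assignment that respects the capacities:
  A (cap 15, load 14): R-γ, R-ζ — cost 9×4 + 5×7 = 71
  B (cap 22, load 22): R-α, R-ε — cost 11×4 + 11×2 = 66
  C (cap 19, load 12): R-β, R-δ — cost 8×4 + 4×2 = 40
  Shipping 177, fixed 399 → total 576.
  Any other capacity-feasible assignment to {A, B, C} ships for at least 177.
Compare {A, B, D}: its best feasible assignment gives total 578.
Compare {A, B, E}: its best feasible assignment gives total 612.
Every other set of open sites that can feasibly serve all demand totals ≥ 578 even under its best assignment. Minimum: 576.

576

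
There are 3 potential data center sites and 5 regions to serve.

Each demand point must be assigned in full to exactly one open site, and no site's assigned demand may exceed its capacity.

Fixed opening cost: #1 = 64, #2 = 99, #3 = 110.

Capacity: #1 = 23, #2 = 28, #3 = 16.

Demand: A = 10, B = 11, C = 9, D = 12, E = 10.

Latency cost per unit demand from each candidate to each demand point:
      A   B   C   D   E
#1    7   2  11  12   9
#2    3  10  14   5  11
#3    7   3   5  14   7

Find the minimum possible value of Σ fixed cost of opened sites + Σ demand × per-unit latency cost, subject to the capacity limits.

520

Open {#1, #2, #3}; cheapest assignment that respects the capacities:
  #1 (cap 23, load 21): B, E — cost 11×2 + 10×9 = 112
  #2 (cap 28, load 22): A, D — cost 10×3 + 12×5 = 90
  #3 (cap 16, load 9): C — cost 9×5 = 45
  Shipping 247, fixed 273 → total 520.
  Any other capacity-feasible assignment to {#1, #2, #3} ships for at least 247.
Total demand is 52 and no other set of sites has combined capacity ≥ 52, so {#1, #2, #3} is the only feasible choice of open sites. Minimum: 520.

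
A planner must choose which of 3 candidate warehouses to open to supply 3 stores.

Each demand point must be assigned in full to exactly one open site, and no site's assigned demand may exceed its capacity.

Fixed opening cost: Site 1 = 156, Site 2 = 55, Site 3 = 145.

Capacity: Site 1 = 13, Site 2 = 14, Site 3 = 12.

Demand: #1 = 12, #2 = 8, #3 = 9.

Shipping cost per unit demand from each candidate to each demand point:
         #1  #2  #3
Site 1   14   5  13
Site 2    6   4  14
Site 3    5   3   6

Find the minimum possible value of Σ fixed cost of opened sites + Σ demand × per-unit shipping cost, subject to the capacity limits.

522

Open {Site 1, Site 2, Site 3}; cheapest assignment that respects the capacities:
  Site 1 (cap 13, load 8): #2 — cost 8×5 = 40
  Site 2 (cap 14, load 12): #1 — cost 12×6 = 72
  Site 3 (cap 12, load 9): #3 — cost 9×6 = 54
  Shipping 166, fixed 356 → total 522.
  Any other capacity-feasible assignment to {Site 1, Site 2, Site 3} ships for at least 166.
Total demand is 29 and no other set of sites has combined capacity ≥ 29, so {Site 1, Site 2, Site 3} is the only feasible choice of open sites. Minimum: 522.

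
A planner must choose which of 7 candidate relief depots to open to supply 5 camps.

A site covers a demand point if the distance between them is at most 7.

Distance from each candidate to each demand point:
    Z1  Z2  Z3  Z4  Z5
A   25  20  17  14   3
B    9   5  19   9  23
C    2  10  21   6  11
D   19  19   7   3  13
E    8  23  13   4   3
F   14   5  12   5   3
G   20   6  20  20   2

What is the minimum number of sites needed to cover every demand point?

Coverage sets (demand points within 7 of each site):
  A: {Z5}
  B: {Z2}
  C: {Z1, Z4}
  D: {Z3, Z4}
  E: {Z4, Z5}
  F: {Z2, Z4, Z5}
  G: {Z2, Z5}
No 2 sites suffice: every size-2 union leaves at least one demand point uncovered.
But {C, D, F} covers everything, so the minimum is 3.

3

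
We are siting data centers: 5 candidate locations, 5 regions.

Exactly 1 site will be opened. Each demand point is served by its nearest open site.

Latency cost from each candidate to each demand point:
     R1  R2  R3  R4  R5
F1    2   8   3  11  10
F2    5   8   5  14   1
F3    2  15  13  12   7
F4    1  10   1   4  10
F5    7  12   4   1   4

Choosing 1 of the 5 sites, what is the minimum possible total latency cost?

Open {F4}.
  R1→F4 1, R2→F4 10, R3→F4 1, R4→F4 4, R5→F4 10  ⇒ total 26.
Compare {F5}: total 28.
Compare {F2}: total 33.
No size-1 selection does better; minimum is 26.

26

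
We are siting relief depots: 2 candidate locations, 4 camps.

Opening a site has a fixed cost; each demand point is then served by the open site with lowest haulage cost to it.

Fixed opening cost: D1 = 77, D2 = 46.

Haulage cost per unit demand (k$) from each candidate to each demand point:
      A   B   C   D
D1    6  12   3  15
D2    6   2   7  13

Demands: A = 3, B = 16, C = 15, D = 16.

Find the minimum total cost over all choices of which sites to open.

409

Open {D2}: assign each demand point to its cheapest open site.
  A→D2 3×6=18, B→D2 16×2=32, C→D2 15×7=105, D→D2 16×13=208
  haulage cost 363, fixed 46 → total 409.
Compare {D1, D2}: haulage cost 303 + fixed 123 = 426.
Compare {D1}: haulage cost 495 + fixed 77 = 572.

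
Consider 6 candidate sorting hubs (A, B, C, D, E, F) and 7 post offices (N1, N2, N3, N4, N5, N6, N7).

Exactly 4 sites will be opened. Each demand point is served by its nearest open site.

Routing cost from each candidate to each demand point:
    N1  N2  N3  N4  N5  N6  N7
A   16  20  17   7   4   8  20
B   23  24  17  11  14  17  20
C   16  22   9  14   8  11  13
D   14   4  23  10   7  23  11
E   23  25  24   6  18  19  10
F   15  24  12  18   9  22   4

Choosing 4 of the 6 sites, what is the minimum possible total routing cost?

50

Open {A, C, D, F}.
  N1→D 14, N2→D 4, N3→C 9, N4→A 7, N5→A 4, N6→A 8, N7→F 4  ⇒ total 50.
Compare {A, D, E, F}: total 52.
Compare {A, B, D, F}: total 53.
No size-4 selection does better; minimum is 50.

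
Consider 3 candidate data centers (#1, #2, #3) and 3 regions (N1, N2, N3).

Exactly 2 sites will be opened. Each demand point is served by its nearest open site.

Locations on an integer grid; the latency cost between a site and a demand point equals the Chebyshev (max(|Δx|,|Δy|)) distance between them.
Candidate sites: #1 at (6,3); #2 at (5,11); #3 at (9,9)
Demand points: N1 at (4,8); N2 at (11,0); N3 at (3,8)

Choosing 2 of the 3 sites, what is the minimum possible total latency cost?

Open {#1, #2}.
  N1→#2 3, N2→#1 5, N3→#2 3  ⇒ total 11.
Compare {#1, #3}: total 15.
Compare {#2, #3}: total 15.

11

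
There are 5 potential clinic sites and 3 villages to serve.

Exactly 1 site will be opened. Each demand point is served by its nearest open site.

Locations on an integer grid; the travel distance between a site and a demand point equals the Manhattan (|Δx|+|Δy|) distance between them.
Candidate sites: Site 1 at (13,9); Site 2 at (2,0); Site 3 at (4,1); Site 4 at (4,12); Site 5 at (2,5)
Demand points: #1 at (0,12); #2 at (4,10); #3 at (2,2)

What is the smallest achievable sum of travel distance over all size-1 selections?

18

Open {Site 4}.
  #1→Site 4 4, #2→Site 4 2, #3→Site 4 12  ⇒ total 18.
Compare {Site 5}: total 19.
Compare {Site 3}: total 27.
No size-1 selection does better; minimum is 18.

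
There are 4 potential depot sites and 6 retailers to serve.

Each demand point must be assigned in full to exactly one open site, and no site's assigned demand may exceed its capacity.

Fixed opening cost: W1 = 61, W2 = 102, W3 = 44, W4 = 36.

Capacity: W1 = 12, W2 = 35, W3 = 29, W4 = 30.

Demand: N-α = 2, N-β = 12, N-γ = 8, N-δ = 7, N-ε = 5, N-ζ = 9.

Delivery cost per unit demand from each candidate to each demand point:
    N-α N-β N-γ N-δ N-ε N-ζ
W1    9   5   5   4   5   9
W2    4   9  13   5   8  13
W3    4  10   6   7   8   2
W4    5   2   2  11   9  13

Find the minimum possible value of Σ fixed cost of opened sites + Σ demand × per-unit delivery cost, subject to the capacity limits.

Open {W3, W4}; cheapest assignment that respects the capacities:
  W3 (cap 29, load 23): N-α, N-δ, N-ε, N-ζ — cost 2×4 + 7×7 + 5×8 + 9×2 = 115
  W4 (cap 30, load 20): N-β, N-γ — cost 12×2 + 8×2 = 40
  Shipping 155, fixed 80 → total 235.
  Any other capacity-feasible assignment to {W3, W4} ships for at least 155.
Compare {W1, W3, W4}: its best feasible assignment gives total 260.
Compare {W2, W3, W4}: its best feasible assignment gives total 323.
Every other set of open sites that can feasibly serve all demand totals ≥ 260 even under its best assignment. Minimum: 235.

235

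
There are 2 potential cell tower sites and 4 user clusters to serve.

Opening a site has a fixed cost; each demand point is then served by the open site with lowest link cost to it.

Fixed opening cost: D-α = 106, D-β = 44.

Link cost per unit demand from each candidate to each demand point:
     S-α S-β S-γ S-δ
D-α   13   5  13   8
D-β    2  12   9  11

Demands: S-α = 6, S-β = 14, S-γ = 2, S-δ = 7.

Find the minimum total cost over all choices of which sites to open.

306

Open {D-α, D-β}: assign each demand point to its cheapest open site.
  S-α→D-β 6×2=12, S-β→D-α 14×5=70, S-γ→D-β 2×9=18, S-δ→D-α 7×8=56
  link cost 156, fixed 150 → total 306.
Compare {D-β}: link cost 275 + fixed 44 = 319.
Compare {D-α}: link cost 230 + fixed 106 = 336.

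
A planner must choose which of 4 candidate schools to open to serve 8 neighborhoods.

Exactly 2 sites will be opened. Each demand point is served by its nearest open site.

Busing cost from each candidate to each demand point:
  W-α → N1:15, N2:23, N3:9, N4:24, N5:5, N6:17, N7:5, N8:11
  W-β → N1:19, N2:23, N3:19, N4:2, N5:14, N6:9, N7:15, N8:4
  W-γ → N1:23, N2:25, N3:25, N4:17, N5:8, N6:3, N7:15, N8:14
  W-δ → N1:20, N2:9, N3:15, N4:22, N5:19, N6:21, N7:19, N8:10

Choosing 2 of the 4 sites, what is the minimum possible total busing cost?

Open {W-α, W-β}.
  N1→W-α 15, N2→W-α 23, N3→W-α 9, N4→W-β 2, N5→W-α 5, N6→W-β 9, N7→W-α 5, N8→W-β 4  ⇒ total 72.
Compare {W-β, W-δ}: total 87.
Compare {W-α, W-γ}: total 88.
No size-2 selection does better; minimum is 72.

72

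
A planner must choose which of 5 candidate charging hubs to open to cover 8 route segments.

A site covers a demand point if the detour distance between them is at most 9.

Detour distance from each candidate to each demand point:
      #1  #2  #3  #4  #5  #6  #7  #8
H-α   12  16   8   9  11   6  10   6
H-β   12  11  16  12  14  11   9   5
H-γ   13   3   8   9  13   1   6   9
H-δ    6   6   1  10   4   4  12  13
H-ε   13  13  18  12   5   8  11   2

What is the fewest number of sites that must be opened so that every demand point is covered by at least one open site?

Coverage sets (demand points within 9 of each site):
  H-α: {#3, #4, #6, #8}
  H-β: {#7, #8}
  H-γ: {#2, #3, #4, #6, #7, #8}
  H-δ: {#1, #2, #3, #5, #6}
  H-ε: {#5, #6, #8}
No single site covers all 8 demand points.
But {H-γ, H-δ} covers everything, so the minimum is 2.

2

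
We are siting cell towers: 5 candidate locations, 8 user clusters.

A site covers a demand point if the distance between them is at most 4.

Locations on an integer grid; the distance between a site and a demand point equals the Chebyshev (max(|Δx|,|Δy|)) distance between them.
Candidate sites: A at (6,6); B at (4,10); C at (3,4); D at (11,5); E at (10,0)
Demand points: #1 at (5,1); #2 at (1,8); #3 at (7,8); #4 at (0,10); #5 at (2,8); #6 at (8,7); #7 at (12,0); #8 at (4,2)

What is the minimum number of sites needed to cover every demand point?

Coverage sets (demand points within 4 of each site):
  A: {#3, #5, #6, #8}
  B: {#2, #3, #4, #5, #6}
  C: {#1, #2, #3, #5, #8}
  D: {#3, #6}
  E: {#7}
No 2 sites suffice: every size-2 union leaves at least one demand point uncovered.
But {B, C, E} covers everything, so the minimum is 3.

3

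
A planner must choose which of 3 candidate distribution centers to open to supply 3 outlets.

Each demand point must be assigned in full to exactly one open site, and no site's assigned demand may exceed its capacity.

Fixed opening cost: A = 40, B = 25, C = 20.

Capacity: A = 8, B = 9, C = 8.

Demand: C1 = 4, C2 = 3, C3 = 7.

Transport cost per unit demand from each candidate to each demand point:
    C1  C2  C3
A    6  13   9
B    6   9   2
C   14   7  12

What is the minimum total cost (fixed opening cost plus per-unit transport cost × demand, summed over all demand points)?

136

Open {B, C}; cheapest assignment that respects the capacities:
  B (cap 9, load 7): C3 — cost 7×2 = 14
  C (cap 8, load 7): C1, C2 — cost 4×14 + 3×7 = 77
  Shipping 91, fixed 45 → total 136.
  Any other capacity-feasible assignment to {B, C} ships for at least 91.
Compare {A, B}: its best feasible assignment gives total 142.
Compare {A, B, C}: its best feasible assignment gives total 144.
Every other set of open sites that can feasibly serve all demand totals ≥ 142 even under its best assignment. Minimum: 136.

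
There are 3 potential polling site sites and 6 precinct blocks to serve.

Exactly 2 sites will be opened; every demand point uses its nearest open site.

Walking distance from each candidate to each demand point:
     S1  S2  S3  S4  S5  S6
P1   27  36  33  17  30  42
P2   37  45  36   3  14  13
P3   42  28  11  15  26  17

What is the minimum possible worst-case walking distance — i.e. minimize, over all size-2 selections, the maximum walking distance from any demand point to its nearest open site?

28

Open {P1, P3}.
  Farthest demand point is S2 at walking distance 28 (to P3); all others are ≤ 28.
With {P1, P2} the worst case is 36.
With {P2, P3} the worst case is 37.
No size-2 selection achieves below 28.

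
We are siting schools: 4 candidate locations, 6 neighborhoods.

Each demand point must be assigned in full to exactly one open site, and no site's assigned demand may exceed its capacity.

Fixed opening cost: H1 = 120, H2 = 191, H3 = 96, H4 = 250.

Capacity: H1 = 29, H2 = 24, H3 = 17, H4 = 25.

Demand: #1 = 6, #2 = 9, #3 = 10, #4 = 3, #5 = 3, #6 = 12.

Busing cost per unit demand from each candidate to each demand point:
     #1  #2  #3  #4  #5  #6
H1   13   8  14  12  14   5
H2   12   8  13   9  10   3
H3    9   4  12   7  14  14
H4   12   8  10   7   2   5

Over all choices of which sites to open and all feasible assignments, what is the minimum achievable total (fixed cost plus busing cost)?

Open {H1, H3}; cheapest assignment that respects the capacities:
  H1 (cap 29, load 28): #3, #4, #5, #6 — cost 10×14 + 3×12 + 3×14 + 12×5 = 278
  H3 (cap 17, load 15): #1, #2 — cost 6×9 + 9×4 = 90
  Shipping 368, fixed 216 → total 584.
  Any other capacity-feasible assignment to {H1, H3} ships for at least 368.
Compare {H1, H2}: its best feasible assignment gives total 688.
Compare {H1, H4}: its best feasible assignment gives total 701.
Every other set of open sites that can feasibly serve all demand totals ≥ 688 even under its best assignment. Minimum: 584.

584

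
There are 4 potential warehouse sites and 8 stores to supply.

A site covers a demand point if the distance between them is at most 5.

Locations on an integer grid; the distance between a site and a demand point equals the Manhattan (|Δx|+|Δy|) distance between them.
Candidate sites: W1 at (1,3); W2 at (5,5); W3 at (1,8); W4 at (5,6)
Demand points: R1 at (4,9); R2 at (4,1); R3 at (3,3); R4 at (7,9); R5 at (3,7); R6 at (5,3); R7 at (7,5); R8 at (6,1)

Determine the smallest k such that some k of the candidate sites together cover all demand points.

2

Coverage sets (demand points within 5 of each site):
  W1: {R2, R3, R6}
  W2: {R1, R2, R3, R5, R6, R7, R8}
  W3: {R1, R5}
  W4: {R1, R3, R4, R5, R6, R7}
No single site covers all 8 demand points.
But {W2, W4} covers everything, so the minimum is 2.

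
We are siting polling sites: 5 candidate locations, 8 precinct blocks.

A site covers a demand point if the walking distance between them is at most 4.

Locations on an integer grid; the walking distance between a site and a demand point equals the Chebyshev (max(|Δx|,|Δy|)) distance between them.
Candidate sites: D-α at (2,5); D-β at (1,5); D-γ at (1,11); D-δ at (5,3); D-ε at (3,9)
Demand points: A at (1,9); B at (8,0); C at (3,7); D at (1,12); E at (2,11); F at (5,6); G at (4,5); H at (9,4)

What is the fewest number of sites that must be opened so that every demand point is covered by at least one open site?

2

Coverage sets (demand points within 4 of each site):
  D-α: {A, C, F, G}
  D-β: {A, C, F, G}
  D-γ: {A, C, D, E}
  D-δ: {B, C, F, G, H}
  D-ε: {A, C, D, E, F, G}
No single site covers all 8 demand points.
But {D-γ, D-δ} covers everything, so the minimum is 2.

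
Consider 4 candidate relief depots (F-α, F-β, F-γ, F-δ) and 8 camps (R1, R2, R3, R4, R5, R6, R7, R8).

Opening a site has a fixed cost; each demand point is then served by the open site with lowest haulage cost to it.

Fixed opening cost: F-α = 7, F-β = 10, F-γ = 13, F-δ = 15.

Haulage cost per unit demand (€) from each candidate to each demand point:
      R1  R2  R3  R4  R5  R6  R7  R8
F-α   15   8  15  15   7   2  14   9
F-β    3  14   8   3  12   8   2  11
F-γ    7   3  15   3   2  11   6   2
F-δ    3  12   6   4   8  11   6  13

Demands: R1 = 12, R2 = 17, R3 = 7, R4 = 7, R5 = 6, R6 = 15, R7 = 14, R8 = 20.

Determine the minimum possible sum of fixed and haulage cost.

Open {F-α, F-β, F-γ}: assign each demand point to its cheapest open site.
  R1→F-β 12×3=36, R2→F-γ 17×3=51, R3→F-β 7×8=56, R4→F-β 7×3=21, R5→F-γ 6×2=12, R6→F-α 15×2=30, R7→F-β 14×2=28, R8→F-γ 20×2=40
  haulage cost 274, fixed 30 → total 304.
Compare {F-α, F-β, F-γ, F-δ}: haulage cost 260 + fixed 45 = 305.
Compare {F-α, F-γ, F-δ}: haulage cost 316 + fixed 35 = 351.
Compare {F-β, F-γ}: haulage cost 364 + fixed 23 = 387.
All other subsets cost ≥ 305. Minimum total cost: 304.

304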